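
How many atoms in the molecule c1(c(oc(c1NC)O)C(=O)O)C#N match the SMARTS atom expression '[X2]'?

4

Check the 13 heavy atoms by environment: 1× o (aromatic, X2) → match; 4× c (aromatic, X3) → no; 1× C (X3) → no; 1× O (X1) → no; 2× O (X2) → match; 1× C (X2) → match; 1× N (X1) → no; 1× N (X3) → no; 1× C (X4) → no.
Summing the matching environments: 1 + 2 + 1 = 4 matching atoms.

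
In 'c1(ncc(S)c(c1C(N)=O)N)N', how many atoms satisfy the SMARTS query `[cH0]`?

4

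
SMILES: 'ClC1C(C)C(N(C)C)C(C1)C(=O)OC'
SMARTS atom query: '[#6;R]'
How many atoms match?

5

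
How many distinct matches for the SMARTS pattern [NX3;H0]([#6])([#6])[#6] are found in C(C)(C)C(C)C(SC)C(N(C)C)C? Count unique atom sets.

[NX3;H0]([#6])([#6])[#6] is the SMARTS for a tertiary amine: a trivalent nitrogen with no H, bonded to three carbons.
Exactly one fragment in the molecule meets all constraints, giving 1 match.

1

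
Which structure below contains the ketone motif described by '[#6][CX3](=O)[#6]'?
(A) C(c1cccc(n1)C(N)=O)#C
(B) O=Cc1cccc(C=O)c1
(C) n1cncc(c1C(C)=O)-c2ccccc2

C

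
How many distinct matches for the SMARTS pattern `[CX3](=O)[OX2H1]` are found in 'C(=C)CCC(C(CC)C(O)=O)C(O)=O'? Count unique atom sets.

[CX3](=O)[OX2H1] is the SMARTS for a carboxylic acid: an sp2 carbon double-bonded to O and single-bonded to an -OH oxygen.
The molecule carries 2 separate instances of a carboxylic acid group (-C(=O)OH) meeting every constraint; each maps to a distinct set of atoms, giving 2 matches.

2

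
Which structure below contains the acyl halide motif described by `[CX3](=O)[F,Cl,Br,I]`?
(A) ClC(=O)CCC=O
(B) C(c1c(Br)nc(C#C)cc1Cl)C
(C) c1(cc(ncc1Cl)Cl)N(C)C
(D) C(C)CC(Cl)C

A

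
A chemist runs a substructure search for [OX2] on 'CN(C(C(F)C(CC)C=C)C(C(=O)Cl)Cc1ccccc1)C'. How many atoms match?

The query [OX2] means: aliphatic oxygen with two total connections — ether, hydroxyl, or ester single-bond O.
Check the 22 heavy atoms by environment: 9× C (X4) → no; 1× F (X1) → no; 6× c (aromatic, X3) → no; 1× N (X3) → no; 3× C (X3) → no; 1× O (X1) → no; 1× Cl (X1) → no.
No environment satisfies the query, so 0 matching atoms.

0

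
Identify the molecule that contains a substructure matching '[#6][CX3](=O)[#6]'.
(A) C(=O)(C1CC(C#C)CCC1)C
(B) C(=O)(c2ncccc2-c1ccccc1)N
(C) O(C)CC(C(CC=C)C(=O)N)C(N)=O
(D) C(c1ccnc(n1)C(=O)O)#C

A

[#6][CX3](=O)[#6] describes a carbonyl carbon (no H) flanked by two carbons (a ketone).
(A) contains an acetyl/ketone group (-C(=O)CH3), which satisfies every atom and bond constraint.
(B) has a primary amide (-C(=O)NH2) but one neighbour of the carbonyl carbon is N, not C.
(C) has a primary amide (-C(=O)NH2) but one neighbour of the carbonyl carbon is N, not C.
(D) has a carboxylic acid group (-C(=O)OH) but one neighbour of the carbonyl carbon is O, not C.
So the answer is (A).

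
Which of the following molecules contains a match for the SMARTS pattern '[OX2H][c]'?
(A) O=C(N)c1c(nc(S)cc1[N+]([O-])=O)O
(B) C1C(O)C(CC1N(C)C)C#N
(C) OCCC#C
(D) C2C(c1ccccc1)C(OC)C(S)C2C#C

[OX2H][c] describes a hydroxyl oxygen attached to an aromatic carbon (a phenol).
(A) contains a hydroxyl group (-OH), which satisfies every atom and bond constraint.
(B) has a hydroxyl group (-OH) but the -OH is on an aliphatic carbon, not an aromatic c.
(C) has a hydroxyl group (-OH) but the -OH is on an aliphatic carbon, not an aromatic c.
(D) has a methoxy ether (-OCH3) but the oxygen has H0, not H1.
So the answer is (A).

A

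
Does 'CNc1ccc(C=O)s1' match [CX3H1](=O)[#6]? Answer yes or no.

Yes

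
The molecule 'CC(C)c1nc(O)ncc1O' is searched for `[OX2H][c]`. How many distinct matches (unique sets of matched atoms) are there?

2

[OX2H][c] is the SMARTS for a phenol: a hydroxyl oxygen attached to an aromatic carbon.
The molecule carries 2 separate instances of a hydroxyl group (-OH) meeting every constraint; each maps to a distinct set of atoms, giving 2 matches.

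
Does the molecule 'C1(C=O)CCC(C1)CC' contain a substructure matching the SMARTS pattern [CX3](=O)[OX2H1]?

The pattern [CX3](=O)[OX2H1] describes an sp2 carbon double-bonded to O and single-bonded to an -OH oxygen — a carboxylic acid.
The closest candidate here is an aldehyde (-CHO), but there is no singly-bonded oxygen on the carbonyl carbon. No other fragment satisfies the full query, so there is no match.

No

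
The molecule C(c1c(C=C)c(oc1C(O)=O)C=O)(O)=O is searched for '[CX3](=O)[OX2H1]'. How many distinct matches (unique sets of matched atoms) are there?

2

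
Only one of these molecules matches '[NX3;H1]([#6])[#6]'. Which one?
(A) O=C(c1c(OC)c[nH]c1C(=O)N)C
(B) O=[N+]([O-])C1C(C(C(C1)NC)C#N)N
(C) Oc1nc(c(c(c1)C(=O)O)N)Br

B

[NX3;H1]([#6])[#6] describes a trivalent nitrogen with one H, bonded to two carbons (a secondary amine).
(A) has a primary amide (-C(=O)NH2) but the -C(=O)NH2 nitrogen has H2, not H1.
(B) contains an N-methylamino group (-NHCH3), which satisfies every atom and bond constraint.
(C) has a primary amino group (-NH2) but the nitrogen has H2 and only one carbon neighbour.
So the answer is (B).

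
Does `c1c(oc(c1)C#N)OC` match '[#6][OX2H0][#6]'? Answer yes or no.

Yes

The pattern [#6][OX2H0][#6] describes an aliphatic oxygen bridging two carbons with no H on the oxygen — an ether.
The molecule carries a methoxy ether (-OCH3), whose atoms satisfy every constraint of the query, so the pattern matches.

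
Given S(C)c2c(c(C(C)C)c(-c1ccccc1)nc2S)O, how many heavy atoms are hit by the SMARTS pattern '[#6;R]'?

The query [#6;R] means: carbon that is part of a ring.
Check the 19 heavy atoms by environment: 1× n (aromatic, in 6-ring) → no; 11× c (aromatic, in 6-ring) → match; 4× C (acyclic) → no; 2× S (acyclic) → no; 1× O (acyclic) → no.
That gives 11 matching atoms.

11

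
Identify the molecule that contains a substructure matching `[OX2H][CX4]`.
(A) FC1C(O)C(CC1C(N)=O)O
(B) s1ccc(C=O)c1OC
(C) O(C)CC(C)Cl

A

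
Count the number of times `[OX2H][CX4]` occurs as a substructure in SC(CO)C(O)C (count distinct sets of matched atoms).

[OX2H][CX4] is the SMARTS for an aliphatic alcohol: a hydroxyl oxygen bound to an sp3 (X4) carbon.
The molecule carries 2 separate instances of a hydroxyl group (-OH) meeting every constraint; each maps to a distinct set of atoms, giving 2 matches.

2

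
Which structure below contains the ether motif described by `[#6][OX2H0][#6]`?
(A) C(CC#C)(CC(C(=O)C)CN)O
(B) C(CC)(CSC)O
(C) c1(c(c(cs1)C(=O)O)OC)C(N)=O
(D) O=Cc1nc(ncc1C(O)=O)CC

[#6][OX2H0][#6] describes an aliphatic oxygen bridging two carbons with no H on the oxygen (an ether).
(A) has a hydroxyl group (-OH) but the oxygen has H1, not H0 bridging two carbons.
(B) has a hydroxyl group (-OH) but the oxygen has H1, not H0 bridging two carbons.
(C) contains a methoxy ether (-OCH3), which satisfies every atom and bond constraint.
(D) has a carboxylic acid group (-C(=O)OH) but the -OH oxygen has H1; the =O is OX1, not OX2.
So the answer is (C).

C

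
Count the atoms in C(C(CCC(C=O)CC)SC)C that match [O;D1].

1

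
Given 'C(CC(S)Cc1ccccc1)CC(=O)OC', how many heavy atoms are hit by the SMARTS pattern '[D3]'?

3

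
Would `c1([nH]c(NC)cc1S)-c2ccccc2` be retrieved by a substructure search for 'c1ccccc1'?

The pattern c1ccccc1 describes six aromatic carbons in a ring — a benzene ring.
The molecule carries a phenyl ring, whose atoms satisfy every constraint of the query, so the pattern matches.

Yes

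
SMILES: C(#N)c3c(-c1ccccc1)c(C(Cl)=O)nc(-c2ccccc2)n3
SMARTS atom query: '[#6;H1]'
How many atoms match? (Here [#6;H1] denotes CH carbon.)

The query [#6;H1] means: any carbon bearing exactly one hydrogen.
Check the 23 heavy atoms by environment: 2× n (aromatic, H0) → no; 6× c (aromatic, H0) → no; 2× C (H0) → no; 1× O (H0) → no; 1× Cl (H0) → no; 1× N (H0) → no; 10× c (aromatic, H1) → match.
That gives 10 matching atoms.

10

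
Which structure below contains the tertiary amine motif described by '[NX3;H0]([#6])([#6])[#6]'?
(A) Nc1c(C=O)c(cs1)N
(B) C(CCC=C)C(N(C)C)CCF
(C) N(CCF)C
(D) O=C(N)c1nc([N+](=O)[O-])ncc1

B

[NX3;H0]([#6])([#6])[#6] describes a trivalent nitrogen with no H, bonded to three carbons (a tertiary amine).
(A) has a primary amino group (-NH2) but the nitrogen has H2, not H0 with three carbons.
(B) contains a dimethylamino group (-N(CH3)2), which satisfies every atom and bond constraint.
(C) has an N-methylamino group (-NHCH3) but the nitrogen still has one H (H1), not H0.
(D) has a primary amide (-C(=O)NH2) but the amide nitrogen has H2 and only one carbon neighbour.
So the answer is (B).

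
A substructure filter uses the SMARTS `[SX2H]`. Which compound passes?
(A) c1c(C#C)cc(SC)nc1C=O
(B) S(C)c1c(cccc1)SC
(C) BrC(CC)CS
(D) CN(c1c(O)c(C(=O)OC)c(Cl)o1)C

[SX2H] describes an aliphatic sulfur with two connections, one being H (a thiol).
(A) has a methylthio ether (-SCH3) but the sulfur has H0 (bonded to two carbons), not H1.
(B) has a methylthio ether (-SCH3) but the sulfur has H0 (bonded to two carbons), not H1.
(C) contains a thiol (-SH), which satisfies every atom and bond constraint.
(D) has a hydroxyl group (-OH) but it is an -OH, not an -SH.
So the answer is (C).

C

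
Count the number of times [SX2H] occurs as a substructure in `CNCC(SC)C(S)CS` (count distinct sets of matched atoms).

2

[SX2H] is the SMARTS for a thiol: an aliphatic sulfur with two connections, one being H.
The molecule carries 2 separate instances of a thiol (-SH) meeting every constraint; each maps to a distinct set of atoms, giving 2 matches.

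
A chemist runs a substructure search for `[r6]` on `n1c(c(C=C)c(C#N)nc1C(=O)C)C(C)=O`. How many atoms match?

6

Check the 16 heavy atoms by environment: 2× n (aromatic, in 6-ring) → match; 4× c (aromatic, in 6-ring) → match; 7× C (acyclic) → no; 2× O (acyclic) → no; 1× N (acyclic) → no.
Summing the matching environments: 2 + 4 = 6 matching atoms.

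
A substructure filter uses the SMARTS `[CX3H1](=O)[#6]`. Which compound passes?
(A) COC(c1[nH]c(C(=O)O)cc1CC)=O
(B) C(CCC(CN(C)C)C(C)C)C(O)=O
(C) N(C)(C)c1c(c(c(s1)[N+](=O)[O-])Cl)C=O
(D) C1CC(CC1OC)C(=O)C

[CX3H1](=O)[#6] describes an sp2 carbon with one H, double-bonded to O and single-bonded to carbon (an aldehyde).
(A) has a methyl-ester group (-C(=O)OCH3) but the carbonyl carbon has H0, not H1.
(B) has a carboxylic acid group (-C(=O)OH) but the carbonyl carbon has H0 and is bonded to O, not H1.
(C) contains an aldehyde (-CHO), which satisfies every atom and bond constraint.
(D) has an acetyl/ketone group (-C(=O)CH3) but the carbonyl carbon has H0 (two carbon neighbours), not H1.
So the answer is (C).

C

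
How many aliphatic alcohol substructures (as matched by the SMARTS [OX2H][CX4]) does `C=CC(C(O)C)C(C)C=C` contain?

[OX2H][CX4] is the SMARTS for an aliphatic alcohol: a hydroxyl oxygen bound to an sp3 (X4) carbon.
Exactly one fragment in the molecule meets all constraints, giving 1 match.

1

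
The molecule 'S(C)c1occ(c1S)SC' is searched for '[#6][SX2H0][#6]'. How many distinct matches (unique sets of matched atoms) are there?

2

[#6][SX2H0][#6] is the SMARTS for a thioether: an aliphatic sulfur bridging two carbons with no H on the sulfur.
The molecule carries 2 separate instances of a methylthio ether (-SCH3) meeting every constraint; each maps to a distinct set of atoms, giving 2 matches.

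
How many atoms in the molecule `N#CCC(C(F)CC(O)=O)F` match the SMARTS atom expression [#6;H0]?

2

Check the 11 heavy atoms by environment: 2× C (H2) → no; 2× C (H1) → no; 2× F (H0) → no; 2× C (H0) → match; 1× N (H0) → no; 1× O (H0) → no; 1× O (H1) → no.
That gives 2 matching atoms.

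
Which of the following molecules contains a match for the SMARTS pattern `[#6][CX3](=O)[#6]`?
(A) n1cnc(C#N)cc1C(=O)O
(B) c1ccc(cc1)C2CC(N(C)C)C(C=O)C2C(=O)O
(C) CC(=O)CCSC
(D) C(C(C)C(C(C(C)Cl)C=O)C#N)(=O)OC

C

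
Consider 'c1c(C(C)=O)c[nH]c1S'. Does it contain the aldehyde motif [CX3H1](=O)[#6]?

No

The pattern [CX3H1](=O)[#6] describes an sp2 carbon with one H, double-bonded to O and single-bonded to carbon — an aldehyde.
The closest candidate here is an acetyl/ketone group (-C(=O)CH3), but the carbonyl carbon has H0 (two carbon neighbours), not H1. No other fragment satisfies the full query, so there is no match.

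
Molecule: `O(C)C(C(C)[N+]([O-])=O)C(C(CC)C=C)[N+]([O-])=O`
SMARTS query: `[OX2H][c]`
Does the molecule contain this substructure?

No

The pattern [OX2H][c] describes a hydroxyl oxygen attached to an aromatic carbon — a phenol.
The closest candidate here is a methoxy ether (-OCH3), but the oxygen has H0, not H1. No other fragment satisfies the full query, so there is no match.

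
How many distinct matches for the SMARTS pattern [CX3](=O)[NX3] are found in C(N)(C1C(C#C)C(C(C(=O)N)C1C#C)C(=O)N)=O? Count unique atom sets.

3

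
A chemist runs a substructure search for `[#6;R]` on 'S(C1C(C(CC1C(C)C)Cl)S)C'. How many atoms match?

5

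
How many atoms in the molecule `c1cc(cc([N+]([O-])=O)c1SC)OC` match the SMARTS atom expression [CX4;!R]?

2

Check the 13 heavy atoms by environment: 6× c (aromatic, X3, in 6-ring) → no; 1× N (charge +1, X3, acyclic) → no; 1× O (charge -1, X1, acyclic) → no; 1× O (X1, acyclic) → no; 1× S (X2, acyclic) → no; 2× C (X4, acyclic) → match; 1× O (X2, acyclic) → no.
That gives 2 matching atoms.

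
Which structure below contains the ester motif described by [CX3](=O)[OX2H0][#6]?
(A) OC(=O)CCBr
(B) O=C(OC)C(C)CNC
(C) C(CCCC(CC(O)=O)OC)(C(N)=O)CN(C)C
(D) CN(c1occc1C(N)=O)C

[CX3](=O)[OX2H0][#6] describes a carbonyl carbon bonded to an oxygen that is itself bonded to carbon (no H on that O) (an ester).
(A) has a carboxylic acid group (-C(=O)OH) but the singly-bonded O carries H (OX2H1, not H0).
(B) contains a methyl-ester group (-C(=O)OCH3), which satisfies every atom and bond constraint.
(C) has a primary amide (-C(=O)NH2) but the carbonyl is bonded to N, not to an O-C linkage.
(D) has a primary amide (-C(=O)NH2) but the carbonyl is bonded to N, not to an O-C linkage.
So the answer is (B).

B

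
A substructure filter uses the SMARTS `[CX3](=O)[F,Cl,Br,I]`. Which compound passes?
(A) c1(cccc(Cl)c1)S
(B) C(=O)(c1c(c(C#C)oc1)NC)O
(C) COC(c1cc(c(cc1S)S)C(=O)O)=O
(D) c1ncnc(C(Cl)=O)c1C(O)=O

D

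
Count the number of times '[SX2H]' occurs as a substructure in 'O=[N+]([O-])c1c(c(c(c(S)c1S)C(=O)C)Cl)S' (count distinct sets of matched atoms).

[SX2H] is the SMARTS for a thiol: an aliphatic sulfur with two connections, one being H.
The molecule carries 3 separate instances of a thiol (-SH) meeting every constraint; each maps to a distinct set of atoms, giving 3 matches.

3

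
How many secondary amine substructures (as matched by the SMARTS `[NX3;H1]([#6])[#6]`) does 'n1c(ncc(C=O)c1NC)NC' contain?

2

[NX3;H1]([#6])[#6] is the SMARTS for a secondary amine: a trivalent nitrogen with one H, bonded to two carbons.
The molecule carries 2 separate instances of an N-methylamino group (-NHCH3) meeting every constraint; each maps to a distinct set of atoms, giving 2 matches.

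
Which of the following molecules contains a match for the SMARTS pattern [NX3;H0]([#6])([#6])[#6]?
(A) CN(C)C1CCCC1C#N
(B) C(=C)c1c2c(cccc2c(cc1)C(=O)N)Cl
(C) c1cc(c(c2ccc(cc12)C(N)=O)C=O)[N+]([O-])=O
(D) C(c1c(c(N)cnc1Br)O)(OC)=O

[NX3;H0]([#6])([#6])[#6] describes a trivalent nitrogen with no H, bonded to three carbons (a tertiary amine).
(A) contains a dimethylamino group (-N(CH3)2), which satisfies every atom and bond constraint.
(B) has a primary amide (-C(=O)NH2) but the amide nitrogen has H2 and only one carbon neighbour.
(C) has a primary amide (-C(=O)NH2) but the amide nitrogen has H2 and only one carbon neighbour.
(D) has a primary amino group (-NH2) but the nitrogen has H2, not H0 with three carbons.
So the answer is (A).

A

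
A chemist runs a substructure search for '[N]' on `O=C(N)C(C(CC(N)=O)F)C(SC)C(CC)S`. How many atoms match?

The query [N] means: uppercase N matches aliphatic (non-aromatic) nitrogen only.
Check the 17 heavy atoms by environment: 10× C → no; 2× O → no; 2× N → match; 2× S → no; 1× F → no.
That gives 2 matching atoms.

2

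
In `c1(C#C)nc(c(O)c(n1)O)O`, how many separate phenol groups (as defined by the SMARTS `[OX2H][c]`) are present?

3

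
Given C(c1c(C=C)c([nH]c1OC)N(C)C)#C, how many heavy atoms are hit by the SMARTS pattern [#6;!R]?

7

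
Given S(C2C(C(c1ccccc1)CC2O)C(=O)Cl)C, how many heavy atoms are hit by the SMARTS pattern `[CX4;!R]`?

The query [CX4;!R] means: aliphatic carbon with four total connections, not in a ring.
Check the 17 heavy atoms by environment: 5× C (X4, in 5-ring) → no; 1× S (X2, acyclic) → no; 1× C (X4, acyclic) → match; 1× C (X3, acyclic) → no; 1× O (X1, acyclic) → no; 1× Cl (X1, acyclic) → no; 1× O (X2, acyclic) → no; 6× c (aromatic, X3, in 6-ring) → no.
That gives 1 matching atom.

1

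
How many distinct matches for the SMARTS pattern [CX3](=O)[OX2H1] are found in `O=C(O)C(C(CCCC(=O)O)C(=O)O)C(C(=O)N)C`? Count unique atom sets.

3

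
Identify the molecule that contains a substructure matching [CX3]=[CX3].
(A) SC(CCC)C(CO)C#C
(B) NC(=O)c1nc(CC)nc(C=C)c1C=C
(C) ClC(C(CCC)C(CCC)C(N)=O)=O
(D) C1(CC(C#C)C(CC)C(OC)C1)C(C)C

B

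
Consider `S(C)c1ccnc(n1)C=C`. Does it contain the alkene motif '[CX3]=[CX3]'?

Yes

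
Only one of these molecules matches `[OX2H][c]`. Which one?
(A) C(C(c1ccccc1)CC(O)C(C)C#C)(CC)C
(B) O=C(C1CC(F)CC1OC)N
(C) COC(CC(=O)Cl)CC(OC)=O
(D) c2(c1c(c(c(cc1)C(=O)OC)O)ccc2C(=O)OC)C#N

[OX2H][c] describes a hydroxyl oxygen attached to an aromatic carbon (a phenol).
(A) has a hydroxyl group (-OH) but the -OH is on an aliphatic carbon, not an aromatic c.
(B) has a methoxy ether (-OCH3) but the oxygen has H0, not H1.
(C) has a methoxy ether (-OCH3) but the oxygen has H0, not H1.
(D) contains a hydroxyl group (-OH), which satisfies every atom and bond constraint.
So the answer is (D).

D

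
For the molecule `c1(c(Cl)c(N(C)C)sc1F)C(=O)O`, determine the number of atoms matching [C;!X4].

The query [C;!X4] means: aliphatic carbon that does not have four total connections.
Check the 13 heavy atoms by environment: 1× s (aromatic, X2) → no; 4× c (aromatic, X3) → no; 1× F (X1) → no; 1× Cl (X1) → no; 1× C (X3) → match; 1× O (X1) → no; 1× O (X2) → no; 1× N (X3) → no; 2× C (X4) → no.
That gives 1 matching atom.

1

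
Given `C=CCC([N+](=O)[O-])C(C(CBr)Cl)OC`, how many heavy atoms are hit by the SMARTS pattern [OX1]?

Check the 14 heavy atoms by environment: 6× C (X4) → no; 1× Br (X1) → no; 2× C (X3) → no; 1× Cl (X1) → no; 1× O (X2) → no; 1× N (charge +1, X3) → no; 1× O (charge -1, X1) → match; 1× O (X1) → match.
Summing the matching environments: 1 + 1 = 2 matching atoms.

2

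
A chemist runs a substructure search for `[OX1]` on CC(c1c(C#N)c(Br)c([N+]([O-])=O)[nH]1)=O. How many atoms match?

3

Check the 14 heavy atoms by environment: 1× n (aromatic, X3) → no; 4× c (aromatic, X3) → no; 1× C (X2) → no; 1× N (X1) → no; 1× C (X3) → no; 2× O (X1) → match; 1× C (X4) → no; 1× Br (X1) → no; 1× N (charge +1, X3) → no; 1× O (charge -1, X1) → match.
Summing the matching environments: 2 + 1 = 3 matching atoms.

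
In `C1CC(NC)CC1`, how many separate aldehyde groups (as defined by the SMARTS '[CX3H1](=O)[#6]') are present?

[CX3H1](=O)[#6] is the SMARTS for an aldehyde: an sp2 carbon with one H, double-bonded to O and single-bonded to carbon.
No fragment in the molecule satisfies every constraint, giving 0 matches.

0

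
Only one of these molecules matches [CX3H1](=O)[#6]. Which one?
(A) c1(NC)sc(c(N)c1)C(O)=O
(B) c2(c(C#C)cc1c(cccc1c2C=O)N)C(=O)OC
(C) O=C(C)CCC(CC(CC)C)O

B

[CX3H1](=O)[#6] describes an sp2 carbon with one H, double-bonded to O and single-bonded to carbon (an aldehyde).
(A) has a carboxylic acid group (-C(=O)OH) but the carbonyl carbon has H0 and is bonded to O, not H1.
(B) contains an aldehyde (-CHO), which satisfies every atom and bond constraint.
(C) has an acetyl/ketone group (-C(=O)CH3) but the carbonyl carbon has H0 (two carbon neighbours), not H1.
So the answer is (B).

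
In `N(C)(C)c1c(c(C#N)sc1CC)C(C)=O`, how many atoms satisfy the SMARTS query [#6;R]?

4

The query [#6;R] means: carbon that is part of a ring.
Check the 15 heavy atoms by environment: 1× s (aromatic, in 5-ring) → no; 4× c (aromatic, in 5-ring) → match; 7× C (acyclic) → no; 1× O (acyclic) → no; 2× N (acyclic) → no.
That gives 4 matching atoms.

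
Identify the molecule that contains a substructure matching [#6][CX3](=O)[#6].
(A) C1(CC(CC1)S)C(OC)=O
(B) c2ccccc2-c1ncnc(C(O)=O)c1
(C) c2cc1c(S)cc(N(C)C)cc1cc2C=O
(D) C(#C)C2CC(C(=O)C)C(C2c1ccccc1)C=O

D

[#6][CX3](=O)[#6] describes a carbonyl carbon (no H) flanked by two carbons (a ketone).
(A) has a methyl-ester group (-C(=O)OCH3) but one neighbour of the carbonyl carbon is O, not C.
(B) has a carboxylic acid group (-C(=O)OH) but one neighbour of the carbonyl carbon is O, not C.
(C) has an aldehyde (-CHO) but the carbonyl carbon has H1, so it is not flanked by two carbons.
(D) contains an acetyl/ketone group (-C(=O)CH3), which satisfies every atom and bond constraint.
So the answer is (D).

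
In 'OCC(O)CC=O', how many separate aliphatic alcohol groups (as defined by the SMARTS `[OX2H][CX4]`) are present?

[OX2H][CX4] is the SMARTS for an aliphatic alcohol: a hydroxyl oxygen bound to an sp3 (X4) carbon.
The molecule carries 2 separate instances of a hydroxyl group (-OH) meeting every constraint; each maps to a distinct set of atoms, giving 2 matches.

2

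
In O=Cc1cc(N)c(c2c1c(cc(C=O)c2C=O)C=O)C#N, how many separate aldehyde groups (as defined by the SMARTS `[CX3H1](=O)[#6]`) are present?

[CX3H1](=O)[#6] is the SMARTS for an aldehyde: an sp2 carbon with one H, double-bonded to O and single-bonded to carbon.
The molecule carries 4 separate instances of an aldehyde (-CHO) meeting every constraint; each maps to a distinct set of atoms, giving 4 matches.

4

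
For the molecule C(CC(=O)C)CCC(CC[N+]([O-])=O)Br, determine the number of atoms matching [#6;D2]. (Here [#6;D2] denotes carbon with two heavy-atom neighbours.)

The query [#6;D2] means: any carbon bonded to exactly two heavy atoms.
Check the 14 heavy atoms by environment: 6× C (D2) → match; 2× C (D3) → no; 1× Br (D1) → no; 1× N (charge +1, D3) → no; 1× O (charge -1, D1) → no; 2× O (D1) → no; 1× C (D1) → no.
That gives 6 matching atoms.

6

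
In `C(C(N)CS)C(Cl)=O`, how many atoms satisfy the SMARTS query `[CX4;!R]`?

Check the 8 heavy atoms by environment: 3× C (X4, acyclic) → match; 1× S (X2, acyclic) → no; 1× N (X3, acyclic) → no; 1× C (X3, acyclic) → no; 1× O (X1, acyclic) → no; 1× Cl (X1, acyclic) → no.
That gives 3 matching atoms.

3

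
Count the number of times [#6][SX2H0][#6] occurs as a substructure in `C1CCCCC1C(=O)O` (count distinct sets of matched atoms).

[#6][SX2H0][#6] is the SMARTS for a thioether: an aliphatic sulfur bridging two carbons with no H on the sulfur.
No fragment in the molecule satisfies every constraint, giving 0 matches.

0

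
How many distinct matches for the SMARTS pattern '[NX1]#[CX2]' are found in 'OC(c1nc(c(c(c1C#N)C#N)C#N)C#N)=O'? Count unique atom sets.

[NX1]#[CX2] is the SMARTS for a nitrile: a nitrogen triple-bonded to a two-connected carbon.
The molecule carries 4 separate instances of a nitrile (-C#N) meeting every constraint; each maps to a distinct set of atoms, giving 4 matches.

4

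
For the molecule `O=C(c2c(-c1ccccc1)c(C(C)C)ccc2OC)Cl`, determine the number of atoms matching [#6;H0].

6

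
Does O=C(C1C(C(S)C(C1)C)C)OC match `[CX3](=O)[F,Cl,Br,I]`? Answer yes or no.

No

The pattern [CX3](=O)[F,Cl,Br,I] describes a carbonyl carbon bonded to a halogen — an acyl halide.
The closest candidate here is a methyl-ester group (-C(=O)OCH3), but the carbonyl is bonded to -O-C, not to a halogen. No other fragment satisfies the full query, so there is no match.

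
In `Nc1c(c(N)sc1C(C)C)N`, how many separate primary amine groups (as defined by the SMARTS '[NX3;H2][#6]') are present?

[NX3;H2][#6] is the SMARTS for a primary amine: a trivalent nitrogen with two H attached to carbon.
The molecule carries 3 separate instances of a primary amino group (-NH2) meeting every constraint; each maps to a distinct set of atoms, giving 3 matches.

3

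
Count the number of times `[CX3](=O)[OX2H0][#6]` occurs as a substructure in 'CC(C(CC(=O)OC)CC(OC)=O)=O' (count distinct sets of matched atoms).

[CX3](=O)[OX2H0][#6] is the SMARTS for an ester: a carbonyl carbon bonded to an oxygen that is itself bonded to carbon (no H on that O).
The molecule carries 2 separate instances of a methyl-ester group (-C(=O)OCH3) meeting every constraint; each maps to a distinct set of atoms, giving 2 matches.

2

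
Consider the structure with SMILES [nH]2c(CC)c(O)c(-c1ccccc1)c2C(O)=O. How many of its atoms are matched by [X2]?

2

Check the 17 heavy atoms by environment: 1× n (aromatic, X3) → no; 10× c (aromatic, X3) → no; 1× C (X3) → no; 1× O (X1) → no; 2× O (X2) → match; 2× C (X4) → no.
That gives 2 matching atoms.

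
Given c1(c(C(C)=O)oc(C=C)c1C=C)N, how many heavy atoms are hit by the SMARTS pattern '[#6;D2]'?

2

The query [#6;D2] means: any carbon bonded to exactly two heavy atoms.
Check the 13 heavy atoms by environment: 1× o (aromatic, D2) → no; 4× c (aromatic, D3) → no; 1× N (D1) → no; 1× C (D3) → no; 1× O (D1) → no; 3× C (D1) → no; 2× C (D2) → match.
That gives 2 matching atoms.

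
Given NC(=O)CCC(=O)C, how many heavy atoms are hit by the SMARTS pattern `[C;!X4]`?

2

The query [C;!X4] means: aliphatic carbon that does not have four total connections.
Check the 8 heavy atoms by environment: 3× C (X4) → no; 2× C (X3) → match; 2× O (X1) → no; 1× N (X3) → no.
That gives 2 matching atoms.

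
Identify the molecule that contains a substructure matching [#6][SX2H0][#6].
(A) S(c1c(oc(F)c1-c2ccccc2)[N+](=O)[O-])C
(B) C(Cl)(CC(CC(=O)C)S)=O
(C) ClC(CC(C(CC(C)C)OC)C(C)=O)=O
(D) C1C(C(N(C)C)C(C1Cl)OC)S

A

[#6][SX2H0][#6] describes an aliphatic sulfur bridging two carbons with no H on the sulfur (a thioether).
(A) contains a methylthio ether (-SCH3), which satisfies every atom and bond constraint.
(B) has a thiol (-SH) but the sulfur has H1, not H0 bridging two carbons.
(C) has a methoxy ether (-OCH3) but the bridging atom is O, not S.
(D) has a thiol (-SH) but the sulfur has H1, not H0 bridging two carbons.
So the answer is (A).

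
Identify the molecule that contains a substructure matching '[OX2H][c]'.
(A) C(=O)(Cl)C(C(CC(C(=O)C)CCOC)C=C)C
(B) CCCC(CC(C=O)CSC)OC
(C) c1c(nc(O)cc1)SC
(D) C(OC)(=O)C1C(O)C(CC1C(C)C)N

C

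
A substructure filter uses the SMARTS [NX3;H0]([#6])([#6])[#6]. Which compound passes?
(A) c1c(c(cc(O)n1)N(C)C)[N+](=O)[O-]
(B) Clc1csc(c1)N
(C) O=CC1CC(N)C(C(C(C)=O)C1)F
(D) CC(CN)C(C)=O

A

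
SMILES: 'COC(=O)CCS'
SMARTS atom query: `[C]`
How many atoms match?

The query [C] means: uppercase C matches aliphatic (non-aromatic) carbon only.
Check the 7 heavy atoms by environment: 4× C → match; 2× O → no; 1× S → no.
That gives 4 matching atoms.

4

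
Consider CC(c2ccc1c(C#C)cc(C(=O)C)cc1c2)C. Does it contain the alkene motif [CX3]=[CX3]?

No

The pattern [CX3]=[CX3] describes a non-aromatic C=C double bond between two sp2 carbons — an alkene.
The closest candidate here is an ethynyl group (-C#CH), but the C-C bond is a triple bond, not a double bond. No other fragment satisfies the full query, so there is no match.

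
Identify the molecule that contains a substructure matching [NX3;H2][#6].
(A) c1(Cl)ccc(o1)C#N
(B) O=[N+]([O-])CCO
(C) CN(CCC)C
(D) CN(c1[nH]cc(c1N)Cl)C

D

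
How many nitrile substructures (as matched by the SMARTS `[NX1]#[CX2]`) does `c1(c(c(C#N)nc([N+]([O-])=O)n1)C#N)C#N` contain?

3

[NX1]#[CX2] is the SMARTS for a nitrile: a nitrogen triple-bonded to a two-connected carbon.
The molecule carries 3 separate instances of a nitrile (-C#N) meeting every constraint; each maps to a distinct set of atoms, giving 3 matches.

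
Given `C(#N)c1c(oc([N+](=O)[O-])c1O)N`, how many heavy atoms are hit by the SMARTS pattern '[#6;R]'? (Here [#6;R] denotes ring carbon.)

4

The query [#6;R] means: carbon that is part of a ring.
Check the 12 heavy atoms by environment: 1× o (aromatic, in 5-ring) → no; 4× c (aromatic, in 5-ring) → match; 1× N (charge +1, acyclic) → no; 1× O (charge -1, acyclic) → no; 2× O (acyclic) → no; 1× C (acyclic) → no; 2× N (acyclic) → no.
That gives 4 matching atoms.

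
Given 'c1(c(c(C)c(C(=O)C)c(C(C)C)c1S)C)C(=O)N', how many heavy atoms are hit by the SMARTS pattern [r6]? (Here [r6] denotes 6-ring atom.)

6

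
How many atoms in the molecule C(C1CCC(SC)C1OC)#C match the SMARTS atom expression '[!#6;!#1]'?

The query [!#6;!#1] means: not carbon and not hydrogen — any heteroatom.
Check the 11 heavy atoms by environment: 9× C → no; 1× O → match; 1× S → match.
Summing the matching environments: 1 + 1 = 2 matching atoms.

2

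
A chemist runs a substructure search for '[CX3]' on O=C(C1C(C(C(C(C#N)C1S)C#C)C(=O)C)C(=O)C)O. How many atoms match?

The query [CX3] means: C with X3: aliphatic carbon with exactly 3 total connections.
Check the 20 heavy atoms by environment: 8× C (X4) → no; 3× C (X2) → no; 3× C (X3) → match; 3× O (X1) → no; 1× O (X2) → no; 1× N (X1) → no; 1× S (X2) → no.
That gives 3 matching atoms.

3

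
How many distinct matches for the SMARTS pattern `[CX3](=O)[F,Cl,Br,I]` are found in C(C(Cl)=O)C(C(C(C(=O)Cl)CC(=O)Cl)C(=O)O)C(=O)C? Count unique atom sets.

3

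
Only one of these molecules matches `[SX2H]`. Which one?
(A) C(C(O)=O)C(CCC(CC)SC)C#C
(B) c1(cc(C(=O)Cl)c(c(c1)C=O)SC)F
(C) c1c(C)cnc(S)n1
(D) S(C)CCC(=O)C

C

[SX2H] describes an aliphatic sulfur with two connections, one being H (a thiol).
(A) has a methylthio ether (-SCH3) but the sulfur has H0 (bonded to two carbons), not H1.
(B) has a methylthio ether (-SCH3) but the sulfur has H0 (bonded to two carbons), not H1.
(C) contains a thiol (-SH), which satisfies every atom and bond constraint.
(D) has a methylthio ether (-SCH3) but the sulfur has H0 (bonded to two carbons), not H1.
So the answer is (C).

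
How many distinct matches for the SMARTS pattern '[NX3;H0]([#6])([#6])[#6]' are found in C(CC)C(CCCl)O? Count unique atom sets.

0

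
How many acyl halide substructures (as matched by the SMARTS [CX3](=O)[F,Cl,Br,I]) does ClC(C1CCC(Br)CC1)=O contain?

1

[CX3](=O)[F,Cl,Br,I] is the SMARTS for an acyl halide: a carbonyl carbon bonded to a halogen.
Exactly one fragment in the molecule meets all constraints, giving 1 match.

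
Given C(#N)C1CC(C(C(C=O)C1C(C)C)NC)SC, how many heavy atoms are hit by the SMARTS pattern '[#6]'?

The query [#6] means: #6 matches any atom with atomic number 6 (carbon, aromatic or aliphatic).
Check the 17 heavy atoms by environment: 13× C → match; 1× S → no; 2× N → no; 1× O → no.
That gives 13 matching atoms.

13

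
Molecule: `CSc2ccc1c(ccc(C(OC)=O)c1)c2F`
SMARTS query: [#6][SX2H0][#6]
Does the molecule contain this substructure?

The pattern [#6][SX2H0][#6] describes an aliphatic sulfur bridging two carbons with no H on the sulfur — a thioether.
The molecule carries a methylthio ether (-SCH3), whose atoms satisfy every constraint of the query, so the pattern matches.

Yes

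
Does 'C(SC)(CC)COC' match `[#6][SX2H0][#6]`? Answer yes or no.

The pattern [#6][SX2H0][#6] describes an aliphatic sulfur bridging two carbons with no H on the sulfur — a thioether.
The molecule carries a methylthio ether (-SCH3), whose atoms satisfy every constraint of the query, so the pattern matches.

Yes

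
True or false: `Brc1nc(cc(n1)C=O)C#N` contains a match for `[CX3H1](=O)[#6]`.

True

The pattern [CX3H1](=O)[#6] describes an sp2 carbon with one H, double-bonded to O and single-bonded to carbon — an aldehyde.
The molecule carries an aldehyde (-CHO), whose atoms satisfy every constraint of the query, so the pattern matches.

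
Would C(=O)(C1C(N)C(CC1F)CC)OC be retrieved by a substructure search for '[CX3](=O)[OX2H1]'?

No

The pattern [CX3](=O)[OX2H1] describes an sp2 carbon double-bonded to O and single-bonded to an -OH oxygen — a carboxylic acid.
The closest candidate here is a methyl-ester group (-C(=O)OCH3), but the singly-bonded O has no H (OX2H0, not OX2H1). No other fragment satisfies the full query, so there is no match.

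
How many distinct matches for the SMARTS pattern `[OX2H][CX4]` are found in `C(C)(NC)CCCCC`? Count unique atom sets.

[OX2H][CX4] is the SMARTS for an aliphatic alcohol: a hydroxyl oxygen bound to an sp3 (X4) carbon.
No fragment in the molecule satisfies every constraint, giving 0 matches.

0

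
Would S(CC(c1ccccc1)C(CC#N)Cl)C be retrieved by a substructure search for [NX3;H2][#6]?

The pattern [NX3;H2][#6] describes a trivalent nitrogen with two H attached to carbon — a primary amine.
The closest candidate here is a nitrile (-C#N), but the nitrogen is NX1 (triple-bonded), not NX3 with two H. No other fragment satisfies the full query, so there is no match.

No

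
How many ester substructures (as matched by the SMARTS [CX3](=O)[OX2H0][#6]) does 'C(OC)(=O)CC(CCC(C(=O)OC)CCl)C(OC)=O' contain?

[CX3](=O)[OX2H0][#6] is the SMARTS for an ester: a carbonyl carbon bonded to an oxygen that is itself bonded to carbon (no H on that O).
The molecule carries 3 separate instances of a methyl-ester group (-C(=O)OCH3) meeting every constraint; each maps to a distinct set of atoms, giving 3 matches.

3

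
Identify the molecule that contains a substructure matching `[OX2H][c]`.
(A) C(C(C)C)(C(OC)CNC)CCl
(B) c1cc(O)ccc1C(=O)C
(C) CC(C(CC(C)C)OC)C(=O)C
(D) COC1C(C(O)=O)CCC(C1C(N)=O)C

[OX2H][c] describes a hydroxyl oxygen attached to an aromatic carbon (a phenol).
(A) has a methoxy ether (-OCH3) but the oxygen has H0, not H1.
(B) contains a hydroxyl group (-OH), which satisfies every atom and bond constraint.
(C) has a methoxy ether (-OCH3) but the oxygen has H0, not H1.
(D) has a methoxy ether (-OCH3) but the oxygen has H0, not H1.
So the answer is (B).

B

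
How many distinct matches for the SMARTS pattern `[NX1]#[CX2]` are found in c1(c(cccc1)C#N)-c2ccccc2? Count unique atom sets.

[NX1]#[CX2] is the SMARTS for a nitrile: a nitrogen triple-bonded to a two-connected carbon.
Exactly one fragment in the molecule meets all constraints, giving 1 match.

1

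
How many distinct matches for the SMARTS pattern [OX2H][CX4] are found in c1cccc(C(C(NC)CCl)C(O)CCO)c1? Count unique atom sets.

[OX2H][CX4] is the SMARTS for an aliphatic alcohol: a hydroxyl oxygen bound to an sp3 (X4) carbon.
The molecule carries 2 separate instances of a hydroxyl group (-OH) meeting every constraint; each maps to a distinct set of atoms, giving 2 matches.

2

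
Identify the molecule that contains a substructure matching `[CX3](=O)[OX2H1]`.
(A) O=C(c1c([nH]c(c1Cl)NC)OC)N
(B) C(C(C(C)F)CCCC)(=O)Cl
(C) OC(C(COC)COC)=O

[CX3](=O)[OX2H1] describes an sp2 carbon double-bonded to O and single-bonded to an -OH oxygen (a carboxylic acid).
(A) has a primary amide (-C(=O)NH2) but the carbonyl is bonded to N, not to an -OH oxygen.
(B) has an acyl chloride (-C(=O)Cl) but the carbonyl is bonded to Cl, not to an -OH oxygen.
(C) contains a carboxylic acid group (-C(=O)OH), which satisfies every atom and bond constraint.
So the answer is (C).

C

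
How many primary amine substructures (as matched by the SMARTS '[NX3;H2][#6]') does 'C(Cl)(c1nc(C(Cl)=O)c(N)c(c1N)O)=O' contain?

2

[NX3;H2][#6] is the SMARTS for a primary amine: a trivalent nitrogen with two H attached to carbon.
The molecule carries 2 separate instances of a primary amino group (-NH2) meeting every constraint; each maps to a distinct set of atoms, giving 2 matches.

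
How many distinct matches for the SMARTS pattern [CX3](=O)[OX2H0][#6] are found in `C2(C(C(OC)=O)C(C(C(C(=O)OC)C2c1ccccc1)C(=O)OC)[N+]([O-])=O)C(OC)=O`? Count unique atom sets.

4

[CX3](=O)[OX2H0][#6] is the SMARTS for an ester: a carbonyl carbon bonded to an oxygen that is itself bonded to carbon (no H on that O).
The molecule carries 4 separate instances of a methyl-ester group (-C(=O)OCH3) meeting every constraint; each maps to a distinct set of atoms, giving 4 matches.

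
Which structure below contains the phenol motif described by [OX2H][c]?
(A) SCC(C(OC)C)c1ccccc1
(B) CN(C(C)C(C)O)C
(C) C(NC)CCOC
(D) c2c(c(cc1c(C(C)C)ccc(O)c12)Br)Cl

D

[OX2H][c] describes a hydroxyl oxygen attached to an aromatic carbon (a phenol).
(A) has a methoxy ether (-OCH3) but the oxygen has H0, not H1.
(B) has a hydroxyl group (-OH) but the -OH is on an aliphatic carbon, not an aromatic c.
(C) has a methoxy ether (-OCH3) but the oxygen has H0, not H1.
(D) contains a hydroxyl group (-OH), which satisfies every atom and bond constraint.
So the answer is (D).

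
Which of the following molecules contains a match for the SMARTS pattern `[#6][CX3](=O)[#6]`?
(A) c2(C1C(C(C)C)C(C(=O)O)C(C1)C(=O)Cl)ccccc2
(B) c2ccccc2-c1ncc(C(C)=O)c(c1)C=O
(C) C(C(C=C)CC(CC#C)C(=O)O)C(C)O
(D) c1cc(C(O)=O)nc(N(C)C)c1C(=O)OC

[#6][CX3](=O)[#6] describes a carbonyl carbon (no H) flanked by two carbons (a ketone).
(A) has a carboxylic acid group (-C(=O)OH) but one neighbour of the carbonyl carbon is O, not C.
(B) contains an acetyl/ketone group (-C(=O)CH3), which satisfies every atom and bond constraint.
(C) has a carboxylic acid group (-C(=O)OH) but one neighbour of the carbonyl carbon is O, not C.
(D) has a methyl-ester group (-C(=O)OCH3) but one neighbour of the carbonyl carbon is O, not C.
So the answer is (B).

B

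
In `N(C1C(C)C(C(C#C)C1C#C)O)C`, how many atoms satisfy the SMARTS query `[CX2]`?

4

Check the 13 heavy atoms by environment: 7× C (X4) → no; 4× C (X2) → match; 1× O (X2) → no; 1× N (X3) → no.
That gives 4 matching atoms.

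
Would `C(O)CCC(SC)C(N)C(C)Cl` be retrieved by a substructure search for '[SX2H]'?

No

The pattern [SX2H] describes an aliphatic sulfur with two connections, one being H — a thiol.
The closest candidate here is a methylthio ether (-SCH3), but the sulfur has H0 (bonded to two carbons), not H1. No other fragment satisfies the full query, so there is no match.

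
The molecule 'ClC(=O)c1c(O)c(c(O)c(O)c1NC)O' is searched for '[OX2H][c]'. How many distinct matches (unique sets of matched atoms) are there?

[OX2H][c] is the SMARTS for a phenol: a hydroxyl oxygen attached to an aromatic carbon.
The molecule carries 4 separate instances of a hydroxyl group (-OH) meeting every constraint; each maps to a distinct set of atoms, giving 4 matches.

4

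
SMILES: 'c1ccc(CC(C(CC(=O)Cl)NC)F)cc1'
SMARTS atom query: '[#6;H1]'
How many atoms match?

7

Check the 16 heavy atoms by environment: 2× C (H2) → no; 2× C (H1) → match; 1× c (aromatic, H0) → no; 5× c (aromatic, H1) → match; 1× N (H1) → no; 1× C (H3) → no; 1× C (H0) → no; 1× O (H0) → no; 1× Cl (H0) → no; 1× F (H0) → no.
Summing the matching environments: 2 + 5 = 7 matching atoms.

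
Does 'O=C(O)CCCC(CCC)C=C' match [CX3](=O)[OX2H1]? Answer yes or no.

The pattern [CX3](=O)[OX2H1] describes an sp2 carbon double-bonded to O and single-bonded to an -OH oxygen — a carboxylic acid.
The molecule carries a carboxylic acid group (-C(=O)OH), whose atoms satisfy every constraint of the query, so the pattern matches.

Yes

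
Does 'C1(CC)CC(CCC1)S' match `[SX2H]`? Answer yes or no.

Yes

The pattern [SX2H] describes an aliphatic sulfur with two connections, one being H — a thiol.
The molecule carries a thiol (-SH), whose atoms satisfy every constraint of the query, so the pattern matches.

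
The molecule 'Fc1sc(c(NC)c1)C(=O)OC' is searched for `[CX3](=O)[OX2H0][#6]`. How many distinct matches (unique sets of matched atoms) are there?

[CX3](=O)[OX2H0][#6] is the SMARTS for an ester: a carbonyl carbon bonded to an oxygen that is itself bonded to carbon (no H on that O).
Exactly one fragment in the molecule meets all constraints, giving 1 match.

1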